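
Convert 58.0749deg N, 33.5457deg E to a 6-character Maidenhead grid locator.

KO68sb

Offset from 180°W / 90°S: lon 213.5457°, lat 148.0749°.
Field: 213.5457/20 → 10 → K, 148.0749/10 → 14 → O; chars KO.
Square: 13.5457/2 → 6, 8.0749/1 → 8; chars 68.
Subsquare: 1.5457/0.0833333 → 18 → s, 0.0749/0.0416667 → 1 → b; chars sb.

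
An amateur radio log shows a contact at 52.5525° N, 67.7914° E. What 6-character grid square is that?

MO32vn

Add 180° to longitude and 90° to latitude: 247.7914, 142.5525.
Field: lon ⌊247.7914/20⌋ = 12 → M; lat ⌊142.5525/10⌋ = 14 → O.
Square: lon ⌊7.7914/2⌋ = 3; lat ⌊2.5525/1⌋ = 2.
Subsquare: lon ⌊1.7914/0.0833333⌋ = 21 → v; lat ⌊0.5525/0.0416667⌋ = 13 → n.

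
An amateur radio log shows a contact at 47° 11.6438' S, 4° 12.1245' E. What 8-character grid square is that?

Offset from 180°W / 90°S: lon 184.20208°, lat 42.80594°.
Field (20°×10°, letters A–R): lon ⌊184.20208/20⌋ = 9 → J; lat ⌊42.80594/10⌋ = 4 → E.
Square (2°×1°, digits 0–9): lon ⌊4.20208/2⌋ = 2; lat ⌊2.80594/1⌋ = 2.
Subsquare (5′×2.5′, letters a–x): lon ⌊0.20208/0.0833333⌋ = 2 → c; lat ⌊0.80594/0.0416667⌋ = 19 → t.
Extended square (30″×15″, digits 0–9): lon ⌊0.03541/0.00833333⌋ = 4; lat ⌊0.01427/0.00416667⌋ = 3.

JE22ct43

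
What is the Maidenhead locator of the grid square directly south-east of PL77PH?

PL77qg

Longitude subsquare p = 15; +1 → 16 = q.
Latitude subsquare h = 7; −1 → 6 = g.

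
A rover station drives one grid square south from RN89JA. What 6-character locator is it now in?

Latitude subsquare a = 0; −1 → -1, wraps to 23 = x, carry into square.
Latitude square 9; −1 → 8.
The longitude characters are unchanged.

RN88jx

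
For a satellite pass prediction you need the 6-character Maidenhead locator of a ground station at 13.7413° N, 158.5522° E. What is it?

QK93gr

Add 180° to longitude and 90° to latitude: 338.5522, 103.7413.
Field: lon ⌊338.5522/20⌋ = 16 → Q; lat ⌊103.7413/10⌋ = 10 → K.
Square: lon ⌊18.5522/2⌋ = 9; lat ⌊3.7413/1⌋ = 3.
Subsquare: lon ⌊0.5522/0.0833333⌋ = 6 → g; lat ⌊0.7413/0.0416667⌋ = 17 → r.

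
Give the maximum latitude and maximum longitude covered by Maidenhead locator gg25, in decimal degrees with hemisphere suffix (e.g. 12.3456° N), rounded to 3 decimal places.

Field G=6, G=6: +6·20° lon, +6·10° lat → SW at lon -60°, lat -30°.
Square 2, 5: +2·2° lon, +5·1° lat → SW at lon -56°, lat -25°.
Cell spans 2° lon × 1° lat. NE corner is SW corner plus one full cell.
latitude 24.000° S, longitude 54.000° W.

24.000° S, 54.000° W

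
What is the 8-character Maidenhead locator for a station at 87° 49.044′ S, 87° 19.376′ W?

Shift to the Maidenhead origin (180°W, 90°S): lon 92.67707, lat 2.18260.
Field: lon ⌊92.67707/20⌋ = 4 → E; lat ⌊2.18260/10⌋ = 0 → A.
Square: lon ⌊12.67707/2⌋ = 6; lat ⌊2.18260/1⌋ = 2.
Subsquare: lon ⌊0.67707/0.0833333⌋ = 8 → i; lat ⌊0.18260/0.0416667⌋ = 4 → e.
Extended square: lon ⌊0.01040/0.00833333⌋ = 1; lat ⌊0.01593/0.00416667⌋ = 3.

EA62ie13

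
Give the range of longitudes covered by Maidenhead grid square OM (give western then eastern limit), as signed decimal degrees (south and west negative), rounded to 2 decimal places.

100.00, 120.00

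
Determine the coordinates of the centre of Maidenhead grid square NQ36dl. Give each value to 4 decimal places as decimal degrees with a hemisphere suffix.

Field N=13, Q=16: +13·20° lon, +16·10° lat → SW at lon 80°, lat 70°.
Square 3, 6: +3·2° lon, +6·1° lat → SW at lon 86°, lat 76°.
Subsquare d=3, l=11: +3·0.0833333° lon, +11·0.0416667° lat → SW at lon 86.25°, lat 76.4583°.
Cell spans 0.0833333° lon × 0.0416667° lat. Centre is SW corner plus half of each.
latitude 76.4792° N, longitude 86.2917° E.

76.4792° N, 86.2917° E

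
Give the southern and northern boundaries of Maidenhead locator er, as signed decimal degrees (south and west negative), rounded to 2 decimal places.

Field E=4, R=17: +4·20° lon, +17·10° lat → SW at lon -100°, lat 80°.
Cell spans 20° lon × 10° lat.
south 80.00, north 90.00.

80.00, 90.00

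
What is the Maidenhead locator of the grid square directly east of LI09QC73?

LI09qc83

Longitude extended square 7; +1 → 8.
The latitude characters are unchanged.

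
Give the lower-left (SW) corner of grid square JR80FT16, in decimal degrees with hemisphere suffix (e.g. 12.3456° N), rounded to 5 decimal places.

80.81667° N, 16.42500° E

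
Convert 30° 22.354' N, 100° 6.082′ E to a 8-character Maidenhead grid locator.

Offset from 180°W / 90°S: lon 280.10137°, lat 120.37257°.
Field: 280.10137/20 → 14 → O, 120.37257/10 → 12 → M; chars OM.
Square: 0.10137/2 → 0, 0.37257/1 → 0; chars 00.
Subsquare: 0.10137/0.0833333 → 1 → b, 0.37257/0.0416667 → 8 → i; chars bi.
Extended square: 0.01803/0.00833333 → 2, 0.03923/0.00416667 → 9; chars 29.

OM00bi29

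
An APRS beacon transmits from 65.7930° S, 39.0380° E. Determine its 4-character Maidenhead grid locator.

Add 180° to longitude and 90° to latitude: 219.04, 24.21.
Field: 219.04/20 → 10 → K, 24.21/10 → 2 → C; chars KC.
Square: 19.04/2 → 9, 4.21/1 → 4; chars 94.

KC94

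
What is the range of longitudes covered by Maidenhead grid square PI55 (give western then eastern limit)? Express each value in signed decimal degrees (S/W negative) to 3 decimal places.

Field P=15, I=8: +15·20° lon, +8·10° lat → SW at lon 120°, lat -10°.
Square 5, 5: +5·2° lon, +5·1° lat → SW at lon 130°, lat -5°.
Cell spans 2° lon × 1° lat.
west 130.000, east 132.000.

130.000, 132.000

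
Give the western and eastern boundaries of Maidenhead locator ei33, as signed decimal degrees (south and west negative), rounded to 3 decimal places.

Field E=4, I=8: +4·20° lon, +8·10° lat → SW at lon -100°, lat -10°.
Square 3, 3: +3·2° lon, +3·1° lat → SW at lon -94°, lat -7°.
Cell spans 2° lon × 1° lat.
west -94.000, east -92.000.

-94.000, -92.000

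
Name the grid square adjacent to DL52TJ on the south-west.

DL52si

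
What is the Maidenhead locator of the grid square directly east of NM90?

OM00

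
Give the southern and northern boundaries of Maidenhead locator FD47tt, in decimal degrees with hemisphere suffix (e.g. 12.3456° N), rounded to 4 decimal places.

52.2083° S, 52.1667° S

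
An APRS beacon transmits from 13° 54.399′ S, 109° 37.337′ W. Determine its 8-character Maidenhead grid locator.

DH56ec52

Shift to the Maidenhead origin (180°W, 90°S): lon 70.37772, lat 76.09335.
Field: lon ⌊70.37772/20⌋ = 3 → D; lat ⌊76.09335/10⌋ = 7 → H.
Square: lon ⌊10.37772/2⌋ = 5; lat ⌊6.09335/1⌋ = 6.
Subsquare: lon ⌊0.37772/0.0833333⌋ = 4 → e; lat ⌊0.09335/0.0416667⌋ = 2 → c.
Extended square: lon ⌊0.04438/0.00833333⌋ = 5; lat ⌊0.01002/0.00416667⌋ = 2.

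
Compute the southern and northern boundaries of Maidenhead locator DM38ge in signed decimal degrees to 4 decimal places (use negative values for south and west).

38.1667, 38.2083

Field D=3, M=12: +3·20° lon, +12·10° lat → SW at lon -120°, lat 30°.
Square 3, 8: +3·2° lon, +8·1° lat → SW at lon -114°, lat 38°.
Subsquare g=6, e=4: +6·0.0833333° lon, +4·0.0416667° lat → SW at lon -113.5°, lat 38.1667°.
Cell spans 0.0833333° lon × 0.0416667° lat.
south 38.1667, north 38.2083.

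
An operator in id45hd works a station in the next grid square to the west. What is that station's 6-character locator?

ID45gd

Longitude subsquare h = 7; −1 → 6 = g.
The latitude characters are unchanged.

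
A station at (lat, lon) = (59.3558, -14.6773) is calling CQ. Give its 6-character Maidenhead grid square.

Shift to the Maidenhead origin (180°W, 90°S): lon 165.3227, lat 149.3558.
Field: 165.3227/20 → 8 → I, 149.3558/10 → 14 → O; chars IO.
Square: 5.3227/2 → 2, 9.3558/1 → 9; chars 29.
Subsquare: 1.3227/0.0833333 → 15 → p, 0.3558/0.0416667 → 8 → i; chars pi.

IO29pi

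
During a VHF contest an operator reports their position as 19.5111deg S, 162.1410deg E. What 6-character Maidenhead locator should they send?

Add 180° to longitude and 90° to latitude: 342.1410, 70.4889.
Field (20°×10°, letters A–R): 342.1410/20 → 17 → R, 70.4889/10 → 7 → H; chars RH.
Square (2°×1°, digits 0–9): 2.1410/2 → 1, 0.4889/1 → 0; chars 10.
Subsquare (5′×2.5′, letters a–x): 0.1410/0.0833333 → 1 → b, 0.4889/0.0416667 → 11 → l; chars bl.

RH10bl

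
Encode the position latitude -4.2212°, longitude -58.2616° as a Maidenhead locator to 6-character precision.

GI05us

Offset from 180°W / 90°S: lon 121.7384°, lat 85.7788°.
Field: lon ⌊121.7384/20⌋ = 6 → G; lat ⌊85.7788/10⌋ = 8 → I.
Square: lon ⌊1.7384/2⌋ = 0; lat ⌊5.7788/1⌋ = 5.
Subsquare: lon ⌊1.7384/0.0833333⌋ = 20 → u; lat ⌊0.7788/0.0416667⌋ = 18 → s.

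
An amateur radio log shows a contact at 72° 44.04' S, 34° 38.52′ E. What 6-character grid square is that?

Offset from 180°W / 90°S: lon 214.6420°, lat 17.2660°.
Field: 214.6420/20 → 10 → K, 17.2660/10 → 1 → B; chars KB.
Square: 14.6420/2 → 7, 7.2660/1 → 7; chars 77.
Subsquare: 0.6420/0.0833333 → 7 → h, 0.2660/0.0416667 → 6 → g; chars hg.

KB77hg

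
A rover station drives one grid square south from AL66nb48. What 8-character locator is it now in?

Latitude extended square 8; −1 → 7.
The longitude characters are unchanged.

AL66nb47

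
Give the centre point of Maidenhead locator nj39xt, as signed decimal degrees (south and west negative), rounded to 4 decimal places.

Field N=13, J=9: +13·20° lon, +9·10° lat → SW at lon 80°, lat 0°.
Square 3, 9: +3·2° lon, +9·1° lat → SW at lon 86°, lat 9°.
Subsquare x=23, t=19: +23·0.0833333° lon, +19·0.0416667° lat → SW at lon 87.9167°, lat 9.79167°.
Cell spans 0.0833333° lon × 0.0416667° lat. Centre is SW corner plus half of each.
latitude 9.8125, longitude 87.9583.

9.8125, 87.9583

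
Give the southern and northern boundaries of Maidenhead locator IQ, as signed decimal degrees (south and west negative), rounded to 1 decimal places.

Field I=8, Q=16: +8·20° lon, +16·10° lat → SW at lon -20°, lat 70°.
Cell spans 20° lon × 10° lat.
south 70.0, north 80.0.

70.0, 80.0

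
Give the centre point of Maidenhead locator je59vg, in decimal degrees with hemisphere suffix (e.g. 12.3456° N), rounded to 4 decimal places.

40.7292° S, 11.7917° E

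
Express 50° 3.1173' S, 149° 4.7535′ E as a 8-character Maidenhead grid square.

QD49mw97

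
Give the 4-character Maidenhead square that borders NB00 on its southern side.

NA09

Latitude square 0; −1 → -1, wraps to 9, carry into field.
Latitude field B = 1; −1 → 0 = A.
The longitude characters are unchanged.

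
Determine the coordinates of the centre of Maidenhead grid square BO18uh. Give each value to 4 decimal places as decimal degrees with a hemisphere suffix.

58.3125° N, 156.2917° W

Field B=1, O=14: +1·20° lon, +14·10° lat → SW at lon -160°, lat 50°.
Square 1, 8: +1·2° lon, +8·1° lat → SW at lon -158°, lat 58°.
Subsquare u=20, h=7: +20·0.0833333° lon, +7·0.0416667° lat → SW at lon -156.333°, lat 58.2917°.
Cell spans 0.0833333° lon × 0.0416667° lat. Centre is SW corner plus half of each.
latitude 58.3125° N, longitude 156.2917° W.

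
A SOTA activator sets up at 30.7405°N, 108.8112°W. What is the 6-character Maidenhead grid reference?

DM50or

Add 180° to longitude and 90° to latitude: 71.1888, 120.7405.
Field: lon ⌊71.1888/20⌋ = 3 → D; lat ⌊120.7405/10⌋ = 12 → M.
Square: lon ⌊11.1888/2⌋ = 5; lat ⌊0.7405/1⌋ = 0.
Subsquare: lon ⌊1.1888/0.0833333⌋ = 14 → o; lat ⌊0.7405/0.0416667⌋ = 17 → r.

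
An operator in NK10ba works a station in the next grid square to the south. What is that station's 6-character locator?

NJ19bx

Latitude subsquare a = 0; −1 → -1, wraps to 23 = x, carry into square.
Latitude square 0; −1 → -1, wraps to 9, carry into field.
Latitude field K = 10; −1 → 9 = J.
The longitude characters are unchanged.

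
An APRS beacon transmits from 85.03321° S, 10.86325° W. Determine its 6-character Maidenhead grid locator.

IA44nx

Shift to the Maidenhead origin (180°W, 90°S): lon 169.1368, lat 4.9668.
Field (20°×10°, letters A–R): 169.1368/20 → 8 → I, 4.9668/10 → 0 → A; chars IA.
Square (2°×1°, digits 0–9): 9.1368/2 → 4, 4.9668/1 → 4; chars 44.
Subsquare (5′×2.5′, letters a–x): 1.1368/0.0833333 → 13 → n, 0.9668/0.0416667 → 23 → x; chars nx.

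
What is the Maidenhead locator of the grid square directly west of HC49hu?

HC49gu

Longitude subsquare h = 7; −1 → 6 = g.
The latitude characters are unchanged.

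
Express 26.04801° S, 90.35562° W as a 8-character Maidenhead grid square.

EG43tw78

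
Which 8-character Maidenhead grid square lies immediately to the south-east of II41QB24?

Longitude extended square 2; +1 → 3.
Latitude extended square 4; −1 → 3.

II41qb33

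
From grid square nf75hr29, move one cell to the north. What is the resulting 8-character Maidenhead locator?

NF75hs20

Latitude extended square 9; +1 → 10, wraps to 0, carry into subsquare.
Latitude subsquare r = 17; +1 → 18 = s.
The longitude characters are unchanged.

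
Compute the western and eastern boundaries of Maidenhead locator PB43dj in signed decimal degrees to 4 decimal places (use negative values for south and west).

Field P=15, B=1: +15·20° lon, +1·10° lat → SW at lon 120°, lat -80°.
Square 4, 3: +4·2° lon, +3·1° lat → SW at lon 128°, lat -77°.
Subsquare d=3, j=9: +3·0.0833333° lon, +9·0.0416667° lat → SW at lon 128.25°, lat -76.625°.
Cell spans 0.0833333° lon × 0.0416667° lat.
west 128.2500, east 128.3333.

128.2500, 128.3333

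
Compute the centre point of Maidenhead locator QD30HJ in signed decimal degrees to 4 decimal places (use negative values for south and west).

Field Q=16, D=3: +16·20° lon, +3·10° lat → SW at lon 140°, lat -60°.
Square 3, 0: +3·2° lon, +0·1° lat → SW at lon 146°, lat -60°.
Subsquare h=7, j=9: +7·0.0833333° lon, +9·0.0416667° lat → SW at lon 146.583°, lat -59.625°.
Cell spans 0.0833333° lon × 0.0416667° lat. Centre is SW corner plus half of each.
latitude -59.6042, longitude 146.6250.

-59.6042, 146.6250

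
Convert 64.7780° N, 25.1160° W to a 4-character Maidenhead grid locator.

Add 180° to longitude and 90° to latitude: 154.88, 154.78.
Field: lon ⌊154.88/20⌋ = 7 → H; lat ⌊154.78/10⌋ = 15 → P.
Square: lon ⌊14.88/2⌋ = 7; lat ⌊4.78/1⌋ = 4.

HP74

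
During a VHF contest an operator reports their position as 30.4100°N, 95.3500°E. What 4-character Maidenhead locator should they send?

NM70

Offset from 180°W / 90°S: lon 275.35°, lat 120.41°.
Field: lon ⌊275.35/20⌋ = 13 → N; lat ⌊120.41/10⌋ = 12 → M.
Square: lon ⌊15.35/2⌋ = 7; lat ⌊0.41/1⌋ = 0.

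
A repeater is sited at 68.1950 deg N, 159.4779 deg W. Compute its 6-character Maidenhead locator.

BP08ge

Add 180° to longitude and 90° to latitude: 20.5221, 158.1950.
Field (20°×10°, letters A–R): lon ⌊20.5221/20⌋ = 1 → B; lat ⌊158.1950/10⌋ = 15 → P.
Square (2°×1°, digits 0–9): lon ⌊0.5221/2⌋ = 0; lat ⌊8.1950/1⌋ = 8.
Subsquare (5′×2.5′, letters a–x): lon ⌊0.5221/0.0833333⌋ = 6 → g; lat ⌊0.1950/0.0416667⌋ = 4 → e.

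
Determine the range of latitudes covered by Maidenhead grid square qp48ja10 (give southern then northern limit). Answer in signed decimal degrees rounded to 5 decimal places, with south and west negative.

Field Q=16, P=15: +16·20° lon, +15·10° lat → SW at lon 140°, lat 60°.
Square 4, 8: +4·2° lon, +8·1° lat → SW at lon 148°, lat 68°.
Subsquare j=9, a=0: +9·0.0833333° lon, +0·0.0416667° lat → SW at lon 148.75°, lat 68°.
Extended square 1, 0: +1·0.00833333° lon, +0·0.00416667° lat → SW at lon 148.758°, lat 68°.
Cell spans 0.00833333° lon × 0.00416667° lat.
south 68.00000, north 68.00417.

68.00000, 68.00417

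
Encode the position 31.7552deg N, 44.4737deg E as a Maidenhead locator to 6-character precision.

LM21fs

Shift to the Maidenhead origin (180°W, 90°S): lon 224.4737, lat 121.7552.
Field (20°×10°, letters A–R): lon ⌊224.4737/20⌋ = 11 → L; lat ⌊121.7552/10⌋ = 12 → M.
Square (2°×1°, digits 0–9): lon ⌊4.4737/2⌋ = 2; lat ⌊1.7552/1⌋ = 1.
Subsquare (5′×2.5′, letters a–x): lon ⌊0.4737/0.0833333⌋ = 5 → f; lat ⌊0.7552/0.0416667⌋ = 18 → s.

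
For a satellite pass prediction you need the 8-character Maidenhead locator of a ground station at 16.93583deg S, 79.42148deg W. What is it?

Shift to the Maidenhead origin (180°W, 90°S): lon 100.57852, lat 73.06417.
Field: 100.57852/20 → 5 → F, 73.06417/10 → 7 → H; chars FH.
Square: 0.57852/2 → 0, 3.06417/1 → 3; chars 03.
Subsquare: 0.57852/0.0833333 → 6 → g, 0.06417/0.0416667 → 1 → b; chars gb.
Extended square: 0.07852/0.00833333 → 9, 0.02250/0.00416667 → 5; chars 95.

FH03gb95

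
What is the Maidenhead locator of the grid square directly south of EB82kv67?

EB82kv66

Latitude extended square 7; −1 → 6.
The longitude characters are unchanged.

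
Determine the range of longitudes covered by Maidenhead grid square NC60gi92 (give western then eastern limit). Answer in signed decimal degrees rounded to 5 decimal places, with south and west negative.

92.57500, 92.58333

Field N=13, C=2: +13·20° lon, +2·10° lat → SW at lon 80°, lat -70°.
Square 6, 0: +6·2° lon, +0·1° lat → SW at lon 92°, lat -70°.
Subsquare g=6, i=8: +6·0.0833333° lon, +8·0.0416667° lat → SW at lon 92.5°, lat -69.6667°.
Extended square 9, 2: +9·0.00833333° lon, +2·0.00416667° lat → SW at lon 92.575°, lat -69.6583°.
Cell spans 0.00833333° lon × 0.00416667° lat.
west 92.57500, east 92.58333.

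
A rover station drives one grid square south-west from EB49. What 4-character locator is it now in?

Longitude square 4; −1 → 3.
Latitude square 9; −1 → 8.

EB38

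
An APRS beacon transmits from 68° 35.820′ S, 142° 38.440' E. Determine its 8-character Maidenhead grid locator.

Shift to the Maidenhead origin (180°W, 90°S): lon 322.64067, lat 21.40300.
Field: lon ⌊322.64067/20⌋ = 16 → Q; lat ⌊21.40300/10⌋ = 2 → C.
Square: lon ⌊2.64067/2⌋ = 1; lat ⌊1.40300/1⌋ = 1.
Subsquare: lon ⌊0.64067/0.0833333⌋ = 7 → h; lat ⌊0.40300/0.0416667⌋ = 9 → j.
Extended square: lon ⌊0.05733/0.00833333⌋ = 6; lat ⌊0.02800/0.00416667⌋ = 6.

QC11hj66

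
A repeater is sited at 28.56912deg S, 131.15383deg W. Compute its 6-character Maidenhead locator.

Shift to the Maidenhead origin (180°W, 90°S): lon 48.8462, lat 61.4309.
Field: lon ⌊48.8462/20⌋ = 2 → C; lat ⌊61.4309/10⌋ = 6 → G.
Square: lon ⌊8.8462/2⌋ = 4; lat ⌊1.4309/1⌋ = 1.
Subsquare: lon ⌊0.8462/0.0833333⌋ = 10 → k; lat ⌊0.4309/0.0416667⌋ = 10 → k.

CG41kk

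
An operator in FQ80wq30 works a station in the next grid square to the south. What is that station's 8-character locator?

FQ80wp39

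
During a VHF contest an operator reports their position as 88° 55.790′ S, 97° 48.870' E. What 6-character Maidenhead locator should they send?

Add 180° to longitude and 90° to latitude: 277.8145, 1.0702.
Field (20°×10°, letters A–R): 277.8145/20 → 13 → N, 1.0702/10 → 0 → A; chars NA.
Square (2°×1°, digits 0–9): 17.8145/2 → 8, 1.0702/1 → 1; chars 81.
Subsquare (5′×2.5′, letters a–x): 1.8145/0.0833333 → 21 → v, 0.0702/0.0416667 → 1 → b; chars vb.

NA81vb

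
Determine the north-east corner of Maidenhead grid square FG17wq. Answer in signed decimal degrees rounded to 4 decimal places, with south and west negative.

Field F=5, G=6: +5·20° lon, +6·10° lat → SW at lon -80°, lat -30°.
Square 1, 7: +1·2° lon, +7·1° lat → SW at lon -78°, lat -23°.
Subsquare w=22, q=16: +22·0.0833333° lon, +16·0.0416667° lat → SW at lon -76.1667°, lat -22.3333°.
Cell spans 0.0833333° lon × 0.0416667° lat. NE corner is SW corner plus one full cell.
latitude -22.2917, longitude -76.0833.

-22.2917, -76.0833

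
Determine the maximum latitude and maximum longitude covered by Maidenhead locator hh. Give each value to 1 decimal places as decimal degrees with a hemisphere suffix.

Field H=7, H=7: +7·20° lon, +7·10° lat → SW at lon -40°, lat -20°.
Cell spans 20° lon × 10° lat. NE corner is SW corner plus one full cell.
latitude 10.0° S, longitude 20.0° W.

10.0° S, 20.0° W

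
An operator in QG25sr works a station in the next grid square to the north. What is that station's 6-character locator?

QG25ss

Latitude subsquare r = 17; +1 → 18 = s.
The longitude characters are unchanged.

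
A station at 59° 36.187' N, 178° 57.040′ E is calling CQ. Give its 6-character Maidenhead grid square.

RO99lo

Add 180° to longitude and 90° to latitude: 358.9507, 149.6031.
Field: lon ⌊358.9507/20⌋ = 17 → R; lat ⌊149.6031/10⌋ = 14 → O.
Square: lon ⌊18.9507/2⌋ = 9; lat ⌊9.6031/1⌋ = 9.
Subsquare: lon ⌊0.9507/0.0833333⌋ = 11 → l; lat ⌊0.6031/0.0416667⌋ = 14 → o.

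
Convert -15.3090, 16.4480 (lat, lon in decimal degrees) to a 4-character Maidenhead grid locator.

Shift to the Maidenhead origin (180°W, 90°S): lon 196.45, lat 74.69.
Field: lon ⌊196.45/20⌋ = 9 → J; lat ⌊74.69/10⌋ = 7 → H.
Square: lon ⌊16.45/2⌋ = 8; lat ⌊4.69/1⌋ = 4.

JH84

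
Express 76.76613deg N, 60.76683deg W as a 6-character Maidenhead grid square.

FQ96os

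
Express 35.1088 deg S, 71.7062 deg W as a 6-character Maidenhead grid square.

Add 180° to longitude and 90° to latitude: 108.2938, 54.8912.
Field (20°×10°, letters A–R): 108.2938/20 → 5 → F, 54.8912/10 → 5 → F; chars FF.
Square (2°×1°, digits 0–9): 8.2938/2 → 4, 4.8912/1 → 4; chars 44.
Subsquare (5′×2.5′, letters a–x): 0.2938/0.0833333 → 3 → d, 0.8912/0.0416667 → 21 → v; chars dv.

FF44dv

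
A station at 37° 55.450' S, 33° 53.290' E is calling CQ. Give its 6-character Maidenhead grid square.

KF62wb

Shift to the Maidenhead origin (180°W, 90°S): lon 213.8882, lat 52.0758.
Field: lon ⌊213.8882/20⌋ = 10 → K; lat ⌊52.0758/10⌋ = 5 → F.
Square: lon ⌊13.8882/2⌋ = 6; lat ⌊2.0758/1⌋ = 2.
Subsquare: lon ⌊1.8882/0.0833333⌋ = 22 → w; lat ⌊0.0758/0.0416667⌋ = 1 → b.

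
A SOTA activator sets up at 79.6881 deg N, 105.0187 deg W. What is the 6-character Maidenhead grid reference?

Offset from 180°W / 90°S: lon 74.9813°, lat 169.6881°.
Field (20°×10°, letters A–R): 74.9813/20 → 3 → D, 169.6881/10 → 16 → Q; chars DQ.
Square (2°×1°, digits 0–9): 14.9813/2 → 7, 9.6881/1 → 9; chars 79.
Subsquare (5′×2.5′, letters a–x): 0.9813/0.0833333 → 11 → l, 0.6881/0.0416667 → 16 → q; chars lq.

DQ79lq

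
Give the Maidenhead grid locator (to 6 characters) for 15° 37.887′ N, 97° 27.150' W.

Offset from 180°W / 90°S: lon 82.5475°, lat 105.6315°.
Field: 82.5475/20 → 4 → E, 105.6315/10 → 10 → K; chars EK.
Square: 2.5475/2 → 1, 5.6315/1 → 5; chars 15.
Subsquare: 0.5475/0.0833333 → 6 → g, 0.6315/0.0416667 → 15 → p; chars gp.

EK15gp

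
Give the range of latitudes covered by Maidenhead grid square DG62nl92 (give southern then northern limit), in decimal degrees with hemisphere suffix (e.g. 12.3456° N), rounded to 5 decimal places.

27.53333° S, 27.52917° S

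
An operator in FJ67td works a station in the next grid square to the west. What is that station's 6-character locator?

Longitude subsquare t = 19; −1 → 18 = s.
The latitude characters are unchanged.

FJ67sd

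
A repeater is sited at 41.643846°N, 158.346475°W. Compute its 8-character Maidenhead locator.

Add 180° to longitude and 90° to latitude: 21.65353, 131.64385.
Field: 21.65353/20 → 1 → B, 131.64385/10 → 13 → N; chars BN.
Square: 1.65353/2 → 0, 1.64385/1 → 1; chars 01.
Subsquare: 1.65353/0.0833333 → 19 → t, 0.64385/0.0416667 → 15 → p; chars tp.
Extended square: 0.07019/0.00833333 → 8, 0.01885/0.00416667 → 4; chars 84.

BN01tp84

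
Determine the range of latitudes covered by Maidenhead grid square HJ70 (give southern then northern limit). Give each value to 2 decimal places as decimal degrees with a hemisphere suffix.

0.00° N, 1.00° N

Field H=7, J=9: +7·20° lon, +9·10° lat → SW at lon -40°, lat 0°.
Square 7, 0: +7·2° lon, +0·1° lat → SW at lon -26°, lat 0°.
Cell spans 2° lon × 1° lat.
south 0.00° N, north 1.00° N.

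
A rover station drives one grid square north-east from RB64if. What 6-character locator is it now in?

Longitude subsquare i = 8; +1 → 9 = j.
Latitude subsquare f = 5; +1 → 6 = g.

RB64jg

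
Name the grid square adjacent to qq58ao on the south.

Latitude subsquare o = 14; −1 → 13 = n.
The longitude characters are unchanged.

QQ58an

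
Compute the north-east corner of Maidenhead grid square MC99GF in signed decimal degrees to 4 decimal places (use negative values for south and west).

-60.7500, 78.5833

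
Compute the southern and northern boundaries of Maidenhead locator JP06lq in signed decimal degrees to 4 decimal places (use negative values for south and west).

66.6667, 66.7083

Field J=9, P=15: +9·20° lon, +15·10° lat → SW at lon 0°, lat 60°.
Square 0, 6: +0·2° lon, +6·1° lat → SW at lon 0°, lat 66°.
Subsquare l=11, q=16: +11·0.0833333° lon, +16·0.0416667° lat → SW at lon 0.916667°, lat 66.6667°.
Cell spans 0.0833333° lon × 0.0416667° lat.
south 66.6667, north 66.7083.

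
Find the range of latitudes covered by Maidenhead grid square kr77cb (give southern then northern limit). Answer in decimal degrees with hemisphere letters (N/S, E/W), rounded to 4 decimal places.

87.0417° N, 87.0833° N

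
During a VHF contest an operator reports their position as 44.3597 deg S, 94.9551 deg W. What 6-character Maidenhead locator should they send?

EE25mp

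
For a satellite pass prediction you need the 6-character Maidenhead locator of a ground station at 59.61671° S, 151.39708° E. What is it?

QD50qj

Add 180° to longitude and 90° to latitude: 331.3971, 30.3833.
Field (20°×10°, letters A–R): 331.3971/20 → 16 → Q, 30.3833/10 → 3 → D; chars QD.
Square (2°×1°, digits 0–9): 11.3971/2 → 5, 0.3833/1 → 0; chars 50.
Subsquare (5′×2.5′, letters a–x): 1.3971/0.0833333 → 16 → q, 0.3833/0.0416667 → 9 → j; chars qj.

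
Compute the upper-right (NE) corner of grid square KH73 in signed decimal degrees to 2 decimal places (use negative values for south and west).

-16.00, 36.00

Field K=10, H=7: +10·20° lon, +7·10° lat → SW at lon 20°, lat -20°.
Square 7, 3: +7·2° lon, +3·1° lat → SW at lon 34°, lat -17°.
Cell spans 2° lon × 1° lat. NE corner is SW corner plus one full cell.
latitude -16.00, longitude 36.00.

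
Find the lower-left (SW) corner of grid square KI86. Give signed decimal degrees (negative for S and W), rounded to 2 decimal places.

-4.00, 36.00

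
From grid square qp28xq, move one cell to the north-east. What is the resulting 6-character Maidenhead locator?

QP38ar

Longitude subsquare x = 23; +1 → 24, wraps to 0 = a, carry into square.
Longitude square 2; +1 → 3.
Latitude subsquare q = 16; +1 → 17 = r.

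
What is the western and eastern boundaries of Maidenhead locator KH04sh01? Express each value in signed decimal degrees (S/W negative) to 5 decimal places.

Field K=10, H=7: +10·20° lon, +7·10° lat → SW at lon 20°, lat -20°.
Square 0, 4: +0·2° lon, +4·1° lat → SW at lon 20°, lat -16°.
Subsquare s=18, h=7: +18·0.0833333° lon, +7·0.0416667° lat → SW at lon 21.5°, lat -15.7083°.
Extended square 0, 1: +0·0.00833333° lon, +1·0.00416667° lat → SW at lon 21.5°, lat -15.7042°.
Cell spans 0.00833333° lon × 0.00416667° lat.
west 21.50000, east 21.50833.

21.50000, 21.50833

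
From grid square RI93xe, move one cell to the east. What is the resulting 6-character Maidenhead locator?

AI03ae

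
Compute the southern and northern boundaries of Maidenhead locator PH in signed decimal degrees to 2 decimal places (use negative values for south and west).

Field P=15, H=7: +15·20° lon, +7·10° lat → SW at lon 120°, lat -20°.
Cell spans 20° lon × 10° lat.
south -20.00, north -10.00.

-20.00, -10.00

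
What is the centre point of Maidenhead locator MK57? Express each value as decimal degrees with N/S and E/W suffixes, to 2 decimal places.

17.50° N, 71.00° E

Field M=12, K=10: +12·20° lon, +10·10° lat → SW at lon 60°, lat 10°.
Square 5, 7: +5·2° lon, +7·1° lat → SW at lon 70°, lat 17°.
Cell spans 2° lon × 1° lat. Centre is SW corner plus half of each.
latitude 17.50° N, longitude 71.00° E.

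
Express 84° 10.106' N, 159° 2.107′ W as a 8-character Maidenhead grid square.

BR04le50

Shift to the Maidenhead origin (180°W, 90°S): lon 20.96488, lat 174.16843.
Field: 20.96488/20 → 1 → B, 174.16843/10 → 17 → R; chars BR.
Square: 0.96488/2 → 0, 4.16843/1 → 4; chars 04.
Subsquare: 0.96488/0.0833333 → 11 → l, 0.16843/0.0416667 → 4 → e; chars le.
Extended square: 0.04822/0.00833333 → 5, 0.00177/0.00416667 → 0; chars 50.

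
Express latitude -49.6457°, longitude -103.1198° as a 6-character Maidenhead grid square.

Shift to the Maidenhead origin (180°W, 90°S): lon 76.8802, lat 40.3543.
Field (20°×10°, letters A–R): 76.8802/20 → 3 → D, 40.3543/10 → 4 → E; chars DE.
Square (2°×1°, digits 0–9): 16.8802/2 → 8, 0.3543/1 → 0; chars 80.
Subsquare (5′×2.5′, letters a–x): 0.8802/0.0833333 → 10 → k, 0.3543/0.0416667 → 8 → i; chars ki.

DE80ki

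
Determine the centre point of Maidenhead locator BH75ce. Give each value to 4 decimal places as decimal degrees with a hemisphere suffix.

Field B=1, H=7: +1·20° lon, +7·10° lat → SW at lon -160°, lat -20°.
Square 7, 5: +7·2° lon, +5·1° lat → SW at lon -146°, lat -15°.
Subsquare c=2, e=4: +2·0.0833333° lon, +4·0.0416667° lat → SW at lon -145.833°, lat -14.8333°.
Cell spans 0.0833333° lon × 0.0416667° lat. Centre is SW corner plus half of each.
latitude 14.8125° S, longitude 145.7917° W.

14.8125° S, 145.7917° W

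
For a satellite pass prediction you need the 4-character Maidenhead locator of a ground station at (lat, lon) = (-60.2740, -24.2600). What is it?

Add 180° to longitude and 90° to latitude: 155.74, 29.73.
Field: 155.74/20 → 7 → H, 29.73/10 → 2 → C; chars HC.
Square: 15.74/2 → 7, 9.73/1 → 9; chars 79.

HC79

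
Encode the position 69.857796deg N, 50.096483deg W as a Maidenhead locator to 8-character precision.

Offset from 180°W / 90°S: lon 129.90352°, lat 159.85780°.
Field: 129.90352/20 → 6 → G, 159.85780/10 → 15 → P; chars GP.
Square: 9.90352/2 → 4, 9.85780/1 → 9; chars 49.
Subsquare: 1.90352/0.0833333 → 22 → w, 0.85780/0.0416667 → 20 → u; chars wu.
Extended square: 0.07018/0.00833333 → 8, 0.02446/0.00416667 → 5; chars 85.

GP49wu85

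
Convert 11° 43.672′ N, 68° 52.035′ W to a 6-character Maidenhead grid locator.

Add 180° to longitude and 90° to latitude: 111.1328, 101.7279.
Field: 111.1328/20 → 5 → F, 101.7279/10 → 10 → K; chars FK.
Square: 11.1328/2 → 5, 1.7279/1 → 1; chars 51.
Subsquare: 1.1328/0.0833333 → 13 → n, 0.7279/0.0416667 → 17 → r; chars nr.

FK51nr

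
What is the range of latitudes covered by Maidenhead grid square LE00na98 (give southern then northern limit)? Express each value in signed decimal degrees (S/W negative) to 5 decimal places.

Field L=11, E=4: +11·20° lon, +4·10° lat → SW at lon 40°, lat -50°.
Square 0, 0: +0·2° lon, +0·1° lat → SW at lon 40°, lat -50°.
Subsquare n=13, a=0: +13·0.0833333° lon, +0·0.0416667° lat → SW at lon 41.0833°, lat -50°.
Extended square 9, 8: +9·0.00833333° lon, +8·0.00416667° lat → SW at lon 41.1583°, lat -49.9667°.
Cell spans 0.00833333° lon × 0.00416667° lat.
south -49.96667, north -49.96250.

-49.96667, -49.96250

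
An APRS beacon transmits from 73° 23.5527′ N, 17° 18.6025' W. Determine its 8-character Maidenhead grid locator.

IQ13ij24

Shift to the Maidenhead origin (180°W, 90°S): lon 162.68996, lat 163.39254.
Field: lon ⌊162.68996/20⌋ = 8 → I; lat ⌊163.39254/10⌋ = 16 → Q.
Square: lon ⌊2.68996/2⌋ = 1; lat ⌊3.39254/1⌋ = 3.
Subsquare: lon ⌊0.68996/0.0833333⌋ = 8 → i; lat ⌊0.39254/0.0416667⌋ = 9 → j.
Extended square: lon ⌊0.02329/0.00833333⌋ = 2; lat ⌊0.01754/0.00416667⌋ = 4.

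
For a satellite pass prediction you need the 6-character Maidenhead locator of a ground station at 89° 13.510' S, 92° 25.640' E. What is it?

Offset from 180°W / 90°S: lon 272.4273°, lat 0.7748°.
Field (20°×10°, letters A–R): lon ⌊272.4273/20⌋ = 13 → N; lat ⌊0.7748/10⌋ = 0 → A.
Square (2°×1°, digits 0–9): lon ⌊12.4273/2⌋ = 6; lat ⌊0.7748/1⌋ = 0.
Subsquare (5′×2.5′, letters a–x): lon ⌊0.4273/0.0833333⌋ = 5 → f; lat ⌊0.7748/0.0416667⌋ = 18 → s.

NA60fs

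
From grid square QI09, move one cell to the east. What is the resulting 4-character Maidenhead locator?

QI19

Longitude square 0; +1 → 1.
The latitude characters are unchanged.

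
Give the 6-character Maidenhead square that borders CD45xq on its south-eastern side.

CD55ap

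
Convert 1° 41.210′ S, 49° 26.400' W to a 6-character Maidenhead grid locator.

GI58gh

Offset from 180°W / 90°S: lon 130.5600°, lat 88.3132°.
Field: 130.5600/20 → 6 → G, 88.3132/10 → 8 → I; chars GI.
Square: 10.5600/2 → 5, 8.3132/1 → 8; chars 58.
Subsquare: 0.5600/0.0833333 → 6 → g, 0.3132/0.0416667 → 7 → h; chars gh.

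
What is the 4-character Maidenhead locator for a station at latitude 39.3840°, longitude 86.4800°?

NM39

Add 180° to longitude and 90° to latitude: 266.48, 129.38.
Field: lon ⌊266.48/20⌋ = 13 → N; lat ⌊129.38/10⌋ = 12 → M.
Square: lon ⌊6.48/2⌋ = 3; lat ⌊9.38/1⌋ = 9.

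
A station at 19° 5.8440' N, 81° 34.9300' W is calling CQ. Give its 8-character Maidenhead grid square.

EK99fc03

Shift to the Maidenhead origin (180°W, 90°S): lon 98.41783, lat 109.09740.
Field (20°×10°, letters A–R): 98.41783/20 → 4 → E, 109.09740/10 → 10 → K; chars EK.
Square (2°×1°, digits 0–9): 18.41783/2 → 9, 9.09740/1 → 9; chars 99.
Subsquare (5′×2.5′, letters a–x): 0.41783/0.0833333 → 5 → f, 0.09740/0.0416667 → 2 → c; chars fc.
Extended square (30″×15″, digits 0–9): 0.00117/0.00833333 → 0, 0.01407/0.00416667 → 3; chars 03.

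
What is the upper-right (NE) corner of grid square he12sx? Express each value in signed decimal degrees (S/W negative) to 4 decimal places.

-47.0000, -36.4167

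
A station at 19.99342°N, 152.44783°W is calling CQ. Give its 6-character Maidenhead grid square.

Shift to the Maidenhead origin (180°W, 90°S): lon 27.5522, lat 109.9934.
Field: 27.5522/20 → 1 → B, 109.9934/10 → 10 → K; chars BK.
Square: 7.5522/2 → 3, 9.9934/1 → 9; chars 39.
Subsquare: 1.5522/0.0833333 → 18 → s, 0.9934/0.0416667 → 23 → x; chars sx.

BK39sx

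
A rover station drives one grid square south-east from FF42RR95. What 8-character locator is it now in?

FF42sr04

Longitude extended square 9; +1 → 10, wraps to 0, carry into subsquare.
Longitude subsquare r = 17; +1 → 18 = s.
Latitude extended square 5; −1 → 4.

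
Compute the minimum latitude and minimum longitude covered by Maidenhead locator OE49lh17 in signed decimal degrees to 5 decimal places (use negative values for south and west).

-40.67917, 108.92500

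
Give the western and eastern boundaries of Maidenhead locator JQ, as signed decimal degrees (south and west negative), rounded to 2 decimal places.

0.00, 20.00

Field J=9, Q=16: +9·20° lon, +16·10° lat → SW at lon 0°, lat 70°.
Cell spans 20° lon × 10° lat.
west 0.00, east 20.00.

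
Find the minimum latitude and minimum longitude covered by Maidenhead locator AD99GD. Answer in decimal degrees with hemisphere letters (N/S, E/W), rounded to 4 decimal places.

50.8750° S, 161.5000° W

Field A=0, D=3: +0·20° lon, +3·10° lat → SW at lon -180°, lat -60°.
Square 9, 9: +9·2° lon, +9·1° lat → SW at lon -162°, lat -51°.
Subsquare g=6, d=3: +6·0.0833333° lon, +3·0.0416667° lat → SW at lon -161.5°, lat -50.875°.
latitude 50.8750° S, longitude 161.5000° W.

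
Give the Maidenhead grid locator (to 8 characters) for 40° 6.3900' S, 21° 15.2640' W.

HE99iv94

Shift to the Maidenhead origin (180°W, 90°S): lon 158.74560, lat 49.89350.
Field: 158.74560/20 → 7 → H, 49.89350/10 → 4 → E; chars HE.
Square: 18.74560/2 → 9, 9.89350/1 → 9; chars 99.
Subsquare: 0.74560/0.0833333 → 8 → i, 0.89350/0.0416667 → 21 → v; chars iv.
Extended square: 0.07893/0.00833333 → 9, 0.01850/0.00416667 → 4; chars 94.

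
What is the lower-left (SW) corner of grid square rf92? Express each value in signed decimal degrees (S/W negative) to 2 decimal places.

-38.00, 178.00

Field R=17, F=5: +17·20° lon, +5·10° lat → SW at lon 160°, lat -40°.
Square 9, 2: +9·2° lon, +2·1° lat → SW at lon 178°, lat -38°.
latitude -38.00, longitude 178.00.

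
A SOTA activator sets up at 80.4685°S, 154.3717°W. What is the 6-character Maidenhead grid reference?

Offset from 180°W / 90°S: lon 25.6283°, lat 9.5315°.
Field: lon ⌊25.6283/20⌋ = 1 → B; lat ⌊9.5315/10⌋ = 0 → A.
Square: lon ⌊5.6283/2⌋ = 2; lat ⌊9.5315/1⌋ = 9.
Subsquare: lon ⌊1.6283/0.0833333⌋ = 19 → t; lat ⌊0.5315/0.0416667⌋ = 12 → m.

BA29tm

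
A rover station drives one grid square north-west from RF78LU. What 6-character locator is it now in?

RF78kv

Longitude subsquare l = 11; −1 → 10 = k.
Latitude subsquare u = 20; +1 → 21 = v.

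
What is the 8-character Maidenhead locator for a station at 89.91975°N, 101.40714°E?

OR09qw80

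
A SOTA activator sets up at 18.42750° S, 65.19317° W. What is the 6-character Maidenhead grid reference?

Offset from 180°W / 90°S: lon 114.8068°, lat 71.5725°.
Field: lon ⌊114.8068/20⌋ = 5 → F; lat ⌊71.5725/10⌋ = 7 → H.
Square: lon ⌊14.8068/2⌋ = 7; lat ⌊1.5725/1⌋ = 1.
Subsquare: lon ⌊0.8068/0.0833333⌋ = 9 → j; lat ⌊0.5725/0.0416667⌋ = 13 → n.

FH71jn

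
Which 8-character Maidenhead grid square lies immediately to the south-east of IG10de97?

IG10ee06

Longitude extended square 9; +1 → 10, wraps to 0, carry into subsquare.
Longitude subsquare d = 3; +1 → 4 = e.
Latitude extended square 7; −1 → 6.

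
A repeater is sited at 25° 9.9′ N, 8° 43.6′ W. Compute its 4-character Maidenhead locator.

IL55

Offset from 180°W / 90°S: lon 171.27°, lat 115.16°.
Field: lon ⌊171.27/20⌋ = 8 → I; lat ⌊115.16/10⌋ = 11 → L.
Square: lon ⌊11.27/2⌋ = 5; lat ⌊5.16/1⌋ = 5.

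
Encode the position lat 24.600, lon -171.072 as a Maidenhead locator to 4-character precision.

AL44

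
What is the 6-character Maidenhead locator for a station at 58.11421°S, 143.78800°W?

Shift to the Maidenhead origin (180°W, 90°S): lon 36.2120, lat 31.8858.
Field: lon ⌊36.2120/20⌋ = 1 → B; lat ⌊31.8858/10⌋ = 3 → D.
Square: lon ⌊16.2120/2⌋ = 8; lat ⌊1.8858/1⌋ = 1.
Subsquare: lon ⌊0.2120/0.0833333⌋ = 2 → c; lat ⌊0.8858/0.0416667⌋ = 21 → v.

BD81cv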